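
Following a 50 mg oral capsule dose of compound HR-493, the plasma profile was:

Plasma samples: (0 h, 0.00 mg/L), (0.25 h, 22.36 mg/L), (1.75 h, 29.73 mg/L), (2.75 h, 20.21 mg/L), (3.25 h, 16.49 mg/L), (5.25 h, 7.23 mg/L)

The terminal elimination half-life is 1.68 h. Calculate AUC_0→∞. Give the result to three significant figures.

Trapezoidal AUC_0→5.25:
  [0→0.25]: (0.00+22.36)/2 × 0.25 = 2.795
  [0.25→1.75]: (22.36+29.73)/2 × 1.5 = 39.0675
  [1.75→2.75]: (29.73+20.21)/2 × 1 = 24.97
  [2.75→3.25]: (20.21+16.49)/2 × 0.5 = 9.175
  [3.25→5.25]: (16.49+7.23)/2 × 2 = 23.72
  Sum = 99.7275 mg/L·h
k_e = ln2 / t½ = 0.693147 / 1.68 = 0.4126 h^-1
Extrapolated tail: C_last / k_e = 7.23 / 0.4126 = 17.523
AUC_0→∞ = 99.7275 + 17.523 = 117.2505 mg/L·h

AUC = 117 mg/L·h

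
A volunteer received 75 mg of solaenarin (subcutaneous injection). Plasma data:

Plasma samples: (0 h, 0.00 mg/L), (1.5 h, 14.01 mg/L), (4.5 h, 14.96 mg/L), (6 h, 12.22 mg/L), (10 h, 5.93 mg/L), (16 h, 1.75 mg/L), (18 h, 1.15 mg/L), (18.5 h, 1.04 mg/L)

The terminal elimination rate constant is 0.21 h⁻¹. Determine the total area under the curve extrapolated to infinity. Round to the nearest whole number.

AUC = 142 mg/L·h

Trapezoidal AUC_0→18.5:
  [0→1.5]: (0.00+14.01)/2 × 1.5 = 10.5075
  [1.5→4.5]: (14.01+14.96)/2 × 3 = 43.455
  [4.5→6]: (14.96+12.22)/2 × 1.5 = 20.385
  [6→10]: (12.22+5.93)/2 × 4 = 36.3
  [10→16]: (5.93+1.75)/2 × 6 = 23.04
  [16→18]: (1.75+1.15)/2 × 2 = 2.9
  [18→18.5]: (1.15+1.04)/2 × 0.5 = 0.5475
  Sum = 137.135 mg/L·h
Extrapolated tail: C_last / k_e = 1.04 / 0.21 = 4.952
AUC_0→∞ = 137.135 + 4.952 = 142.087 mg/L·h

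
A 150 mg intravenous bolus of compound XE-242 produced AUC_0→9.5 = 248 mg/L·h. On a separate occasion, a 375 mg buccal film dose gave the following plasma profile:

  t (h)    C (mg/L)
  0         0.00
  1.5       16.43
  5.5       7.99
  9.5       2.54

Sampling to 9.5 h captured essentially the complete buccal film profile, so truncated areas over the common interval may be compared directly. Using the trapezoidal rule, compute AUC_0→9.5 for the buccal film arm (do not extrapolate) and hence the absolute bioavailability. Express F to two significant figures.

F = 0.13

Trapezoidal AUC_0→9.5 (buccal film):
  [0→1.5]: (0.00+16.43)/2 × 1.5 = 12.3225
  [1.5→5.5]: (16.43+7.99)/2 × 4 = 48.84
  [5.5→9.5]: (7.99+2.54)/2 × 4 = 21.06
  Sum = 82.2225 mg/L·h
F = (AUC_ev/D_ev)/(AUC_iv/D_iv) = (82.2225/375)/(248/150) = 0.21926/1.65333 = 0.1326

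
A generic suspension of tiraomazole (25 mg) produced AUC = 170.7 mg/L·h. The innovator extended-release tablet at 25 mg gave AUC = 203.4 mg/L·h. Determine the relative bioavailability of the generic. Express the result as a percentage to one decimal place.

F_rel = (AUC_test/D_test) / (AUC_ref/D_ref)
      = (170.7/25) / (203.4/25)
      = 6.828 / 8.136 = 0.8392 = 83.92%

F_rel = 83.9%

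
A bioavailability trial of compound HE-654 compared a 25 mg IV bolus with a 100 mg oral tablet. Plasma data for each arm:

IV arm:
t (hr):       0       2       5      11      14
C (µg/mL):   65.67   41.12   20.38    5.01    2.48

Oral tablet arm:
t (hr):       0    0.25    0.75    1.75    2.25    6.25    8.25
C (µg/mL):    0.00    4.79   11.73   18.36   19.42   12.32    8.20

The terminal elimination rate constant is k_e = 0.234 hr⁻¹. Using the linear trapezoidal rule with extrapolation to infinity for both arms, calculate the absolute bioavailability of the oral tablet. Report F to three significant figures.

F = 0.125

Trapezoidal AUC_0→14 (IV):
  [0→2]: (65.67+41.12)/2 × 2 = 106.79
  [2→5]: (41.12+20.38)/2 × 3 = 92.25
  [5→11]: (20.38+5.01)/2 × 6 = 76.17
  [11→14]: (5.01+2.48)/2 × 3 = 11.235
  Sum = 286.445 µg/mL·hr
IV tail: 2.48/0.234 = 10.598; AUC_iv,0→∞ = 286.445 + 10.598 = 297.043 µg/mL·hr
Trapezoidal AUC_0→8.25 (oral tablet):
  [0→0.25]: (0.00+4.79)/2 × 0.25 = 0.59875
  [0.25→0.75]: (4.79+11.73)/2 × 0.5 = 4.13
  [0.75→1.75]: (11.73+18.36)/2 × 1 = 15.045
  [1.75→2.25]: (18.36+19.42)/2 × 0.5 = 9.445
  [2.25→6.25]: (19.42+12.32)/2 × 4 = 63.48
  [6.25→8.25]: (12.32+8.20)/2 × 2 = 20.52
  Sum = 113.21875 µg/mL·hr
oral tablet tail: 8.20/0.234 = 35.043; AUC_ev,0→∞ = 113.21875 + 35.043 = 148.26175 µg/mL·hr
F = (AUC_ev/D_ev)/(AUC_iv/D_iv) = (148.26175/100)/(297.043/25) = 1.4826175/11.88172 = 0.1248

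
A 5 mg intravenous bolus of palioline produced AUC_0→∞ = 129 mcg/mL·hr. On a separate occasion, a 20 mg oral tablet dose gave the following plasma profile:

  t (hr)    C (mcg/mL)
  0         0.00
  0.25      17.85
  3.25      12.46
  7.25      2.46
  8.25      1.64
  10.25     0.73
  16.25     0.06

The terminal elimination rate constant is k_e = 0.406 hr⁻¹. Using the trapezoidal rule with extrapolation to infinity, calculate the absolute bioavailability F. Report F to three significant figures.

F = 0.164

Trapezoidal AUC_0→16.25 (oral tablet):
  [0→0.25]: (0.00+17.85)/2 × 0.25 = 2.23125
  [0.25→3.25]: (17.85+12.46)/2 × 3 = 45.465
  [3.25→7.25]: (12.46+2.46)/2 × 4 = 29.84
  [7.25→8.25]: (2.46+1.64)/2 × 1 = 2.05
  [8.25→10.25]: (1.64+0.73)/2 × 2 = 2.37
  [10.25→16.25]: (0.73+0.06)/2 × 6 = 2.37
  Sum = 84.32625 mcg/mL·hr
Tail: C_last/k_e = 0.06/0.406 = 0.148
AUC_0→∞ (oral tablet) = 84.32625 + 0.148 = 84.47425 mcg/mL·hr
F = (AUC_ev/D_ev)/(AUC_iv/D_iv) = (84.47425/20)/(129/5) = 4.2237125/25.8 = 0.1637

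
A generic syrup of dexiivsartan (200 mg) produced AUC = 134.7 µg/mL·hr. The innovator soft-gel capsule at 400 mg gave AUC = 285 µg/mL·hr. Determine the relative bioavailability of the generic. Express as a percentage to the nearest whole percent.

F_rel = (AUC_test/D_test) / (AUC_ref/D_ref)
      = (134.7/200) / (285/400)
      = 0.6735 / 0.7125 = 0.9453 = 94.53%

F_rel = 95%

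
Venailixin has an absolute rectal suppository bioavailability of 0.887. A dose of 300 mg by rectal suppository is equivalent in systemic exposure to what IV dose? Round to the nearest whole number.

Systemic exposure from an extravascular dose = F × D_ev, so the equivalent IV dose is F × D_ev.
D_iv = F × D_ev = 0.887 × 300 = 266.1 mg

D_iv = 266 mg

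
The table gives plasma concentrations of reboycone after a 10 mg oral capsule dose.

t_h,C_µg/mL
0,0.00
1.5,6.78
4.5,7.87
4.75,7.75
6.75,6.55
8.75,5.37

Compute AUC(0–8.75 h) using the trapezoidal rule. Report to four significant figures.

AUC = 55.23 µg/mL·h

Trapezoidal AUC_0→8.75:
  [0→1.5]: (0.00+6.78)/2 × 1.5 = 5.085
  [1.5→4.5]: (6.78+7.87)/2 × 3 = 21.975
  [4.5→4.75]: (7.87+7.75)/2 × 0.25 = 1.9525
  [4.75→6.75]: (7.75+6.55)/2 × 2 = 14.3
  [6.75→8.75]: (6.55+5.37)/2 × 2 = 11.92
  Sum = 55.2325 µg/mL·h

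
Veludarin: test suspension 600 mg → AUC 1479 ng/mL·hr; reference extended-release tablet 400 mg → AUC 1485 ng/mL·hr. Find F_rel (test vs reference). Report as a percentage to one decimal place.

F_rel = (AUC_test/D_test) / (AUC_ref/D_ref)
      = (1479/600) / (1485/400)
      = 2.465 / 3.7125 = 0.6640 = 66.40%

F_rel = 66.4%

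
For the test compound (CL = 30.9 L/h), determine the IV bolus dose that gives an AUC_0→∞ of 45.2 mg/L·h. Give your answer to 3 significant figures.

Dose = 1400 mg

Dose_iv = CL × AUC_0→∞
     = 30.9 × 45.2 = 1396.68 mg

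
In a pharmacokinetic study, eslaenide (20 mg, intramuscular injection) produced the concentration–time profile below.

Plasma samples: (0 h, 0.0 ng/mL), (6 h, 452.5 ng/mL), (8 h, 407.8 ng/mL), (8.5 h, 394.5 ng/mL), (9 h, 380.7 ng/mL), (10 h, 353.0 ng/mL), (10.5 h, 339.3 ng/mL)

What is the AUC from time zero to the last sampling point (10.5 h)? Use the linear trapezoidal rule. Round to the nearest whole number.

Trapezoidal AUC_0→10.5:
  [0→6]: (0.0+452.5)/2 × 6 = 1357.5
  [6→8]: (452.5+407.8)/2 × 2 = 860.3
  [8→8.5]: (407.8+394.5)/2 × 0.5 = 200.575
  [8.5→9]: (394.5+380.7)/2 × 0.5 = 193.8
  [9→10]: (380.7+353.0)/2 × 1 = 366.85
  [10→10.5]: (353.0+339.3)/2 × 0.5 = 173.075
  Sum = 3152.1 ng/mL·h

AUC = 3152 ng/mL·h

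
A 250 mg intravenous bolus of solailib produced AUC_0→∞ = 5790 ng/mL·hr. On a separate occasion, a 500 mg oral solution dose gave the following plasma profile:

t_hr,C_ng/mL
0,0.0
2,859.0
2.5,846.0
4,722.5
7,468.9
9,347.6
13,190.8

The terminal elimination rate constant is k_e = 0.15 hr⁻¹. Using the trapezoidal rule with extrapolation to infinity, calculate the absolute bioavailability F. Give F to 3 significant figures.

F = 0.640

Trapezoidal AUC_0→13 (oral solution):
  [0→2]: (0.0+859.0)/2 × 2 = 859.0
  [2→2.5]: (859.0+846.0)/2 × 0.5 = 426.25
  [2.5→4]: (846.0+722.5)/2 × 1.5 = 1176.375
  [4→7]: (722.5+468.9)/2 × 3 = 1787.1
  [7→9]: (468.9+347.6)/2 × 2 = 816.5
  [9→13]: (347.6+190.8)/2 × 4 = 1076.8
  Sum = 6142.025 ng/mL·hr
Tail: C_last/k_e = 190.8/0.15 = 1272.000
AUC_0→∞ (oral solution) = 6142.025 + 1272.000 = 7414.025 ng/mL·hr
F = (AUC_ev/D_ev)/(AUC_iv/D_iv) = (7414.025/500)/(5790/250) = 14.82805/23.16 = 0.6402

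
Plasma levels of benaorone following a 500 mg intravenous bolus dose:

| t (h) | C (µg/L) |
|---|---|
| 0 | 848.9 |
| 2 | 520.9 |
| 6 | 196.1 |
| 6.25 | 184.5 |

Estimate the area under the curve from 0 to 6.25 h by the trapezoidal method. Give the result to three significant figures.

AUC = 2850 µg/L·h

Trapezoidal AUC_0→6.25:
  [0→2]: (848.9+520.9)/2 × 2 = 1369.8
  [2→6]: (520.9+196.1)/2 × 4 = 1434.0
  [6→6.25]: (196.1+184.5)/2 × 0.25 = 47.575
  Sum = 2851.375 µg/L·h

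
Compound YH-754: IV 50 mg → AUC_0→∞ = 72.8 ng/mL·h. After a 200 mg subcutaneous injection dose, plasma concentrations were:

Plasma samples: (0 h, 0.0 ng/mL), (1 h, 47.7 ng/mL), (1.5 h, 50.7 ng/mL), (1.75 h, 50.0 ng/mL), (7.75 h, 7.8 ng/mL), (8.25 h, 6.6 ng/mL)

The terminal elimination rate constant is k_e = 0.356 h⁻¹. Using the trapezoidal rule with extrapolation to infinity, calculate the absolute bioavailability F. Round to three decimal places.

F = 0.881

Trapezoidal AUC_0→8.25 (subcutaneous injection):
  [0→1]: (0.0+47.7)/2 × 1 = 23.85
  [1→1.5]: (47.7+50.7)/2 × 0.5 = 24.6
  [1.5→1.75]: (50.7+50.0)/2 × 0.25 = 12.5875
  [1.75→7.75]: (50.0+7.8)/2 × 6 = 173.4
  [7.75→8.25]: (7.8+6.6)/2 × 0.5 = 3.6
  Sum = 238.0375 ng/mL·h
Tail: C_last/k_e = 6.6/0.356 = 18.539
AUC_0→∞ (subcutaneous injection) = 238.0375 + 18.539 = 256.5765 ng/mL·h
F = (AUC_ev/D_ev)/(AUC_iv/D_iv) = (256.5765/200)/(72.8/50) = 1.2828825/1.456 = 0.8811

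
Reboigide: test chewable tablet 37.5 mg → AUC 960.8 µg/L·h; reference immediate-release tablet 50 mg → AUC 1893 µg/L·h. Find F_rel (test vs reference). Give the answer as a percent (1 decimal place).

F_rel = 67.7%

F_rel = (AUC_test/D_test) / (AUC_ref/D_ref)
      = (960.8/37.5) / (1893/50)
      = 25.6213 / 37.86 = 0.6767 = 67.67%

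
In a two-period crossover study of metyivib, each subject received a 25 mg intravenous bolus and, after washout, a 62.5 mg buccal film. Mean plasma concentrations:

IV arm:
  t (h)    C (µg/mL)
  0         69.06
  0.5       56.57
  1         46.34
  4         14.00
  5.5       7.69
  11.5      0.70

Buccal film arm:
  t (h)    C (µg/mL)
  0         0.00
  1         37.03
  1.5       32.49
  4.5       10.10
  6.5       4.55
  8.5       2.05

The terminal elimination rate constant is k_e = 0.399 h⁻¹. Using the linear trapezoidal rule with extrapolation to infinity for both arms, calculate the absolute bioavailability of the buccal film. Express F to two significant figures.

F = 0.26

Trapezoidal AUC_0→11.5 (IV):
  [0→0.5]: (69.06+56.57)/2 × 0.5 = 31.4075
  [0.5→1]: (56.57+46.34)/2 × 0.5 = 25.7275
  [1→4]: (46.34+14.00)/2 × 3 = 90.51
  [4→5.5]: (14.00+7.69)/2 × 1.5 = 16.2675
  [5.5→11.5]: (7.69+0.70)/2 × 6 = 25.17
  Sum = 189.0825 µg/mL·h
IV tail: 0.70/0.399 = 1.754; AUC_iv,0→∞ = 189.0825 + 1.754 = 190.8365 µg/mL·h
Trapezoidal AUC_0→8.5 (buccal film):
  [0→1]: (0.00+37.03)/2 × 1 = 18.515
  [1→1.5]: (37.03+32.49)/2 × 0.5 = 17.38
  [1.5→4.5]: (32.49+10.10)/2 × 3 = 63.885
  [4.5→6.5]: (10.10+4.55)/2 × 2 = 14.65
  [6.5→8.5]: (4.55+2.05)/2 × 2 = 6.6
  Sum = 121.03 µg/mL·h
buccal film tail: 2.05/0.399 = 5.138; AUC_ev,0→∞ = 121.03 + 5.138 = 126.168 µg/mL·h
F = (AUC_ev/D_ev)/(AUC_iv/D_iv) = (126.168/62.5)/(190.8365/25) = 2.018688/7.63346 = 0.2645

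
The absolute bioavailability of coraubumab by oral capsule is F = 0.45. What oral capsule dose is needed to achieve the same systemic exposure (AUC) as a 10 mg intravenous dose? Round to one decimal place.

For equal systemic exposure: F × D_ev = D_iv
D_ev = D_iv / F = 10 / 0.45 = 22.2222 mg

D_oral = 22.2 mg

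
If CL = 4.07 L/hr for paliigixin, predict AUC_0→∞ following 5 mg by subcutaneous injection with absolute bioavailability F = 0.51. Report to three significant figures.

AUC_0→∞ = F × Dose / CL
        = 0.51 × 5 / 4.07 = 0.626536 mg/L·hr

AUC = 0.627 mg/L·hr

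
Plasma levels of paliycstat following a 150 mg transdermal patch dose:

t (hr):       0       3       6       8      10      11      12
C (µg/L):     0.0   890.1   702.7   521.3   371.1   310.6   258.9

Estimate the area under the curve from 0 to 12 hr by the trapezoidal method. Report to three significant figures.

Trapezoidal AUC_0→12:
  [0→3]: (0.0+890.1)/2 × 3 = 1335.15
  [3→6]: (890.1+702.7)/2 × 3 = 2389.2
  [6→8]: (702.7+521.3)/2 × 2 = 1224.0
  [8→10]: (521.3+371.1)/2 × 2 = 892.4
  [10→11]: (371.1+310.6)/2 × 1 = 340.85
  [11→12]: (310.6+258.9)/2 × 1 = 284.75
  Sum = 6466.35 µg/L·hr

AUC = 6470 µg/L·hr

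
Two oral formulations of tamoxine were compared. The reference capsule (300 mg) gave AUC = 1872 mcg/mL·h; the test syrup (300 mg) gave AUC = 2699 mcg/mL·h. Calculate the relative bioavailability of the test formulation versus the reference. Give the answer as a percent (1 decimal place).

F_rel = 144.2%

F_rel = (AUC_test/D_test) / (AUC_ref/D_ref)
      = (2699/300) / (1872/300)
      = 8.99667 / 6.24 = 1.4418 = 144.18%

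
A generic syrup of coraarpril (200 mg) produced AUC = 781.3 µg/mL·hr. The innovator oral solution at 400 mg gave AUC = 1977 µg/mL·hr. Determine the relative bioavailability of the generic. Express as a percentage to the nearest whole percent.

F_rel = 79%

F_rel = (AUC_test/D_test) / (AUC_ref/D_ref)
      = (781.3/200) / (1977/400)
      = 3.9065 / 4.9425 = 0.7904 = 79.04%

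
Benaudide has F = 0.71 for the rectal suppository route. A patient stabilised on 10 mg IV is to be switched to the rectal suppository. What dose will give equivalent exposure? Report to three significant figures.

For equal systemic exposure: F × D_ev = D_iv
D_ev = D_iv / F = 10 / 0.71 = 14.0845 mg

D_rectal = 14.1 mg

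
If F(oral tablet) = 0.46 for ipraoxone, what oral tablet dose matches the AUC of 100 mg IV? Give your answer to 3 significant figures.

D_oral = 217 mg

For equal systemic exposure: F × D_ev = D_iv
D_ev = D_iv / F = 100 / 0.46 = 217.391 mg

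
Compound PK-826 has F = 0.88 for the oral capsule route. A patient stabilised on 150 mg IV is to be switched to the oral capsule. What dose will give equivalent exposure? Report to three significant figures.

D_oral = 170 mg

For equal systemic exposure: F × D_ev = D_iv
D_ev = D_iv / F = 150 / 0.88 = 170.455 mg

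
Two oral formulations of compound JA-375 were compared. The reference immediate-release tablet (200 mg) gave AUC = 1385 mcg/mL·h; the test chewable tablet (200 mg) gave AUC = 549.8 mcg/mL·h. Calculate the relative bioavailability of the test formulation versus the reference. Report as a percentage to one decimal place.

F_rel = (AUC_test/D_test) / (AUC_ref/D_ref)
      = (549.8/200) / (1385/200)
      = 2.749 / 6.925 = 0.3970 = 39.70%

F_rel = 39.7%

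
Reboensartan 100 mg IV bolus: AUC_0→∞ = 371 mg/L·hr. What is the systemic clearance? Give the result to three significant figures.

CL = 0.270 L/hr

CL = Dose_iv / AUC_0→∞
   = 100 / 371 = 0.269542 L/hr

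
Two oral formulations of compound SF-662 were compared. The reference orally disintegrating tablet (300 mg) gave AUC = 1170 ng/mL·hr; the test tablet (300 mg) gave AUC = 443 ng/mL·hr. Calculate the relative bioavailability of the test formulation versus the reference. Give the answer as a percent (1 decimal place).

F_rel = (AUC_test/D_test) / (AUC_ref/D_ref)
      = (443/300) / (1170/300)
      = 1.47667 / 3.9 = 0.3786 = 37.86%

F_rel = 37.9%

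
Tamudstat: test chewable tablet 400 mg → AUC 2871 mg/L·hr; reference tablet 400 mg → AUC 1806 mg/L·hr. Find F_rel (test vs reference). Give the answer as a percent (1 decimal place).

F_rel = 159.0%

F_rel = (AUC_test/D_test) / (AUC_ref/D_ref)
      = (2871/400) / (1806/400)
      = 7.1775 / 4.515 = 1.5897 = 158.97%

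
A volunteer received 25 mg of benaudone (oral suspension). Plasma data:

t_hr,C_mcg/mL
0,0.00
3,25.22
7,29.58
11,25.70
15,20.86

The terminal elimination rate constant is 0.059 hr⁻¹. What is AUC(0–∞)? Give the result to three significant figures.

AUC = 705 mcg/mL·hr

Trapezoidal AUC_0→15:
  [0→3]: (0.00+25.22)/2 × 3 = 37.83
  [3→7]: (25.22+29.58)/2 × 4 = 109.6
  [7→11]: (29.58+25.70)/2 × 4 = 110.56
  [11→15]: (25.70+20.86)/2 × 4 = 93.12
  Sum = 351.11 mcg/mL·hr
Extrapolated tail: C_last / k_e = 20.86 / 0.059 = 353.559
AUC_0→∞ = 351.11 + 353.559 = 704.669 mcg/mL·hr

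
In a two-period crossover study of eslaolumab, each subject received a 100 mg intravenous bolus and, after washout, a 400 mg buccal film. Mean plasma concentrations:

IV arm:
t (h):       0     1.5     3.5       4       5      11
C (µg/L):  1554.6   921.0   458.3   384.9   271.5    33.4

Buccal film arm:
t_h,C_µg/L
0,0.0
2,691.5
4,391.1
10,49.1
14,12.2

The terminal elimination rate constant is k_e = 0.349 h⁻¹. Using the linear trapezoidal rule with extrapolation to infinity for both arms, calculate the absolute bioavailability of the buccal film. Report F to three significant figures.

F = 0.170

Trapezoidal AUC_0→11 (IV):
  [0→1.5]: (1554.6+921.0)/2 × 1.5 = 1856.7
  [1.5→3.5]: (921.0+458.3)/2 × 2 = 1379.3
  [3.5→4]: (458.3+384.9)/2 × 0.5 = 210.8
  [4→5]: (384.9+271.5)/2 × 1 = 328.2
  [5→11]: (271.5+33.4)/2 × 6 = 914.7
  Sum = 4689.7 µg/L·h
IV tail: 33.4/0.349 = 95.702; AUC_iv,0→∞ = 4689.7 + 95.702 = 4785.402 µg/L·h
Trapezoidal AUC_0→14 (buccal film):
  [0→2]: (0.0+691.5)/2 × 2 = 691.5
  [2→4]: (691.5+391.1)/2 × 2 = 1082.6
  [4→10]: (391.1+49.1)/2 × 6 = 1320.6
  [10→14]: (49.1+12.2)/2 × 4 = 122.6
  Sum = 3217.3 µg/L·h
buccal film tail: 12.2/0.349 = 34.957; AUC_ev,0→∞ = 3217.3 + 34.957 = 3252.257 µg/L·h
F = (AUC_ev/D_ev)/(AUC_iv/D_iv) = (3252.257/400)/(4785.402/100) = 8.1306425/47.85402 = 0.1699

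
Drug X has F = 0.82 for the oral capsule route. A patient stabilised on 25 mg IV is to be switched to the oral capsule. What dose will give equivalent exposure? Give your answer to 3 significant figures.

D_oral = 30.5 mg

For equal systemic exposure: F × D_ev = D_iv
D_ev = D_iv / F = 25 / 0.82 = 30.4878 mg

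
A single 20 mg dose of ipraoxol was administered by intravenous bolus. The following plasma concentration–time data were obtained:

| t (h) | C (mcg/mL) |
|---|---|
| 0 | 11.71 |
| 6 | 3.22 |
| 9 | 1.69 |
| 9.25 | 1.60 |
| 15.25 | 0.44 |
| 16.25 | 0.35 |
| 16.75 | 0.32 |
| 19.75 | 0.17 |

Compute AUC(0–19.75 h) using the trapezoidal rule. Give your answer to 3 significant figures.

AUC = 60.0 mcg/mL·h

Trapezoidal AUC_0→19.75:
  [0→6]: (11.71+3.22)/2 × 6 = 44.79
  [6→9]: (3.22+1.69)/2 × 3 = 7.365
  [9→9.25]: (1.69+1.60)/2 × 0.25 = 0.41125
  [9.25→15.25]: (1.60+0.44)/2 × 6 = 6.12
  [15.25→16.25]: (0.44+0.35)/2 × 1 = 0.395
  [16.25→16.75]: (0.35+0.32)/2 × 0.5 = 0.1675
  [16.75→19.75]: (0.32+0.17)/2 × 3 = 0.735
  Sum = 59.98375 mcg/mL·h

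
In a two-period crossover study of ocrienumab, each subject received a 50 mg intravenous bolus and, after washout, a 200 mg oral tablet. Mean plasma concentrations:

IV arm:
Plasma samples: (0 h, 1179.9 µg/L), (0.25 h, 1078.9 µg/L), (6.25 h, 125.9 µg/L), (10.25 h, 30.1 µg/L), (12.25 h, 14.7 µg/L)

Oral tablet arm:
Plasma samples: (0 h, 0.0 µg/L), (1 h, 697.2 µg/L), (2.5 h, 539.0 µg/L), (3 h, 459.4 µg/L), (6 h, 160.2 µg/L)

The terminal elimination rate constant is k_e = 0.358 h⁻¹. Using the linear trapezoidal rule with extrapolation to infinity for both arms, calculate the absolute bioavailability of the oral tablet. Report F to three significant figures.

Trapezoidal AUC_0→12.25 (IV):
  [0→0.25]: (1179.9+1078.9)/2 × 0.25 = 282.35
  [0.25→6.25]: (1078.9+125.9)/2 × 6 = 3614.4
  [6.25→10.25]: (125.9+30.1)/2 × 4 = 312.0
  [10.25→12.25]: (30.1+14.7)/2 × 2 = 44.8
  Sum = 4253.55 µg/L·h
IV tail: 14.7/0.358 = 41.061; AUC_iv,0→∞ = 4253.55 + 41.061 = 4294.611 µg/L·h
Trapezoidal AUC_0→6 (oral tablet):
  [0→1]: (0.0+697.2)/2 × 1 = 348.6
  [1→2.5]: (697.2+539.0)/2 × 1.5 = 927.15
  [2.5→3]: (539.0+459.4)/2 × 0.5 = 249.6
  [3→6]: (459.4+160.2)/2 × 3 = 929.4
  Sum = 2454.75 µg/L·h
oral tablet tail: 160.2/0.358 = 447.486; AUC_ev,0→∞ = 2454.75 + 447.486 = 2902.236 µg/L·h
F = (AUC_ev/D_ev)/(AUC_iv/D_iv) = (2902.236/200)/(4294.611/50) = 14.51118/85.89222 = 0.1689

F = 0.169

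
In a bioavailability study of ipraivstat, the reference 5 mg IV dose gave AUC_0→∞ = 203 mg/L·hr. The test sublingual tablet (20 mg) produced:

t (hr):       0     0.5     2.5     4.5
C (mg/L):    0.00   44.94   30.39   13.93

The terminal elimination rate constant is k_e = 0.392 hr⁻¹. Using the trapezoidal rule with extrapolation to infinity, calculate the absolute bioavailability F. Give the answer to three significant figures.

F = 0.205

Trapezoidal AUC_0→4.5 (sublingual tablet):
  [0→0.5]: (0.00+44.94)/2 × 0.5 = 11.235
  [0.5→2.5]: (44.94+30.39)/2 × 2 = 75.33
  [2.5→4.5]: (30.39+13.93)/2 × 2 = 44.32
  Sum = 130.885 mg/L·hr
Tail: C_last/k_e = 13.93/0.392 = 35.536
AUC_0→∞ (sublingual tablet) = 130.885 + 35.536 = 166.421 mg/L·hr
F = (AUC_ev/D_ev)/(AUC_iv/D_iv) = (166.421/20)/(203/5) = 8.32105/40.6 = 0.2050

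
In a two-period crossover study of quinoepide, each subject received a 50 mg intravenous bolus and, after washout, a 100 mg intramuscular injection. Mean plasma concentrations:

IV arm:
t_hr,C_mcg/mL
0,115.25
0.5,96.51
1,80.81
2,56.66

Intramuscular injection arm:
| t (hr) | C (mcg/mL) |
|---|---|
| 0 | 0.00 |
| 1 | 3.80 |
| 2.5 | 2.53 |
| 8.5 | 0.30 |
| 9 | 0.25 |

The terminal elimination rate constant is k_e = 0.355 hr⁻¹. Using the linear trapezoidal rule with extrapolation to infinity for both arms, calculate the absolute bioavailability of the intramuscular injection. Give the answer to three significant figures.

Trapezoidal AUC_0→2 (IV):
  [0→0.5]: (115.25+96.51)/2 × 0.5 = 52.94
  [0.5→1]: (96.51+80.81)/2 × 0.5 = 44.33
  [1→2]: (80.81+56.66)/2 × 1 = 68.735
  Sum = 166.005 mcg/mL·hr
IV tail: 56.66/0.355 = 159.606; AUC_iv,0→∞ = 166.005 + 159.606 = 325.611 mcg/mL·hr
Trapezoidal AUC_0→9 (intramuscular injection):
  [0→1]: (0.00+3.80)/2 × 1 = 1.9
  [1→2.5]: (3.80+2.53)/2 × 1.5 = 4.7475
  [2.5→8.5]: (2.53+0.30)/2 × 6 = 8.49
  [8.5→9]: (0.30+0.25)/2 × 0.5 = 0.1375
  Sum = 15.275 mcg/mL·hr
intramuscular injection tail: 0.25/0.355 = 0.704; AUC_ev,0→∞ = 15.275 + 0.704 = 15.979 mcg/mL·hr
F = (AUC_ev/D_ev)/(AUC_iv/D_iv) = (15.979/100)/(325.611/50) = 0.15979/6.51222 = 0.0245

F = 0.0245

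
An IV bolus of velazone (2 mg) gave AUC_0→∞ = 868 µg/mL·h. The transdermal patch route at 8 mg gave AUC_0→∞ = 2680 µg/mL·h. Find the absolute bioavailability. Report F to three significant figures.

F = 0.772

F = (AUC_ev / D_ev) / (AUC_iv / D_iv)
  = (2680/8) / (868/2)
  = 335 / 434 = 0.7719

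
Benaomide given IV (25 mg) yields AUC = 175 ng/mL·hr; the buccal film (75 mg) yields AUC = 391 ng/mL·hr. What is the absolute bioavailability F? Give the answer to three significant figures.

F = 0.745

F = (AUC_ev / D_ev) / (AUC_iv / D_iv)
  = (391/75) / (175/25)
  = 5.21333 / 7 = 0.7448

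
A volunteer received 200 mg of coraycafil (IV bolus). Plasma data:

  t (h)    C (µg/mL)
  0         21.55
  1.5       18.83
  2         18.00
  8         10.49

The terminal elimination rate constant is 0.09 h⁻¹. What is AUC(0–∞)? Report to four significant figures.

Trapezoidal AUC_0→8:
  [0→1.5]: (21.55+18.83)/2 × 1.5 = 30.285
  [1.5→2]: (18.83+18.00)/2 × 0.5 = 9.2075
  [2→8]: (18.00+10.49)/2 × 6 = 85.47
  Sum = 124.9625 µg/mL·h
Extrapolated tail: C_last / k_e = 10.49 / 0.09 = 116.556
AUC_0→∞ = 124.9625 + 116.556 = 241.5185 µg/mL·h

AUC = 241.5 µg/mL·h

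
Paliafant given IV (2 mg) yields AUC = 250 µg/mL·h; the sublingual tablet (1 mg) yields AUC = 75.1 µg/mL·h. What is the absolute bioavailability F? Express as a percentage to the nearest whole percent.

F = 60%

F = (AUC_ev / D_ev) / (AUC_iv / D_iv)
  = (75.1/1) / (250/2)
  = 75.1 / 125 = 0.6008
  = 60.08%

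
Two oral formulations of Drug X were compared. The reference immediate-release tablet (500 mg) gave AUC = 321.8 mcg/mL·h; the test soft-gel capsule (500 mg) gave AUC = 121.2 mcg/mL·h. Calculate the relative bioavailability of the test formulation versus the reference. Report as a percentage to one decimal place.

F_rel = (AUC_test/D_test) / (AUC_ref/D_ref)
      = (121.2/500) / (321.8/500)
      = 0.2424 / 0.6436 = 0.3766 = 37.66%

F_rel = 37.7%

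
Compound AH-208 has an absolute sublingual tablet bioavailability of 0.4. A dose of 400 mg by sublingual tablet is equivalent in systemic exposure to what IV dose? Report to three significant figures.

Systemic exposure from an extravascular dose = F × D_ev, so the equivalent IV dose is F × D_ev.
D_iv = F × D_ev = 0.4 × 400 = 160 mg

D_iv = 160 mg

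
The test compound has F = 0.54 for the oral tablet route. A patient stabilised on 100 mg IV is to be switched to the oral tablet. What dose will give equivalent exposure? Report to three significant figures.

For equal systemic exposure: F × D_ev = D_iv
D_ev = D_iv / F = 100 / 0.54 = 185.185 mg

D_oral = 185 mg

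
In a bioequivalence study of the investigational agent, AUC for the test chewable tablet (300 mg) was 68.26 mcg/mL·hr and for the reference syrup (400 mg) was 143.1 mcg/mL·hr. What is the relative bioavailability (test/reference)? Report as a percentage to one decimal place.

F_rel = (AUC_test/D_test) / (AUC_ref/D_ref)
      = (68.26/300) / (143.1/400)
      = 0.227533 / 0.35775 = 0.6360 = 63.60%

F_rel = 63.6%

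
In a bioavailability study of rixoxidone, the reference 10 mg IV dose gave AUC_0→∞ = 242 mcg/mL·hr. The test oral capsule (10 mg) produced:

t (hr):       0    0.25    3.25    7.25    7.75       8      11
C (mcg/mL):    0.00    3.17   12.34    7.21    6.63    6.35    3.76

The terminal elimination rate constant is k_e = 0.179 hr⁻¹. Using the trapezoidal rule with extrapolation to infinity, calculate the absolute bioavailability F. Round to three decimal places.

Trapezoidal AUC_0→11 (oral capsule):
  [0→0.25]: (0.00+3.17)/2 × 0.25 = 0.39625
  [0.25→3.25]: (3.17+12.34)/2 × 3 = 23.265
  [3.25→7.25]: (12.34+7.21)/2 × 4 = 39.1
  [7.25→7.75]: (7.21+6.63)/2 × 0.5 = 3.46
  [7.75→8]: (6.63+6.35)/2 × 0.25 = 1.6225
  [8→11]: (6.35+3.76)/2 × 3 = 15.165
  Sum = 83.00875 mcg/mL·hr
Tail: C_last/k_e = 3.76/0.179 = 21.006
AUC_0→∞ (oral capsule) = 83.00875 + 21.006 = 104.01475 mcg/mL·hr
F = (AUC_ev/D_ev)/(AUC_iv/D_iv) = (104.01475/10)/(242/10) = 10.401475/24.2 = 0.4298

F = 0.430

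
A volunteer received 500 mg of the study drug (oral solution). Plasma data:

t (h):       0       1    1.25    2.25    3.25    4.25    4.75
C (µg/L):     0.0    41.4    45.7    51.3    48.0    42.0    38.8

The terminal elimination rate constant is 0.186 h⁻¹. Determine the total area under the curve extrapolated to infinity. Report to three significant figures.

AUC = 404 µg/L·h

Trapezoidal AUC_0→4.75:
  [0→1]: (0.0+41.4)/2 × 1 = 20.7
  [1→1.25]: (41.4+45.7)/2 × 0.25 = 10.8875
  [1.25→2.25]: (45.7+51.3)/2 × 1 = 48.5
  [2.25→3.25]: (51.3+48.0)/2 × 1 = 49.65
  [3.25→4.25]: (48.0+42.0)/2 × 1 = 45.0
  [4.25→4.75]: (42.0+38.8)/2 × 0.5 = 20.2
  Sum = 194.9375 µg/L·h
Extrapolated tail: C_last / k_e = 38.8 / 0.186 = 208.602
AUC_0→∞ = 194.9375 + 208.602 = 403.5395 µg/L·h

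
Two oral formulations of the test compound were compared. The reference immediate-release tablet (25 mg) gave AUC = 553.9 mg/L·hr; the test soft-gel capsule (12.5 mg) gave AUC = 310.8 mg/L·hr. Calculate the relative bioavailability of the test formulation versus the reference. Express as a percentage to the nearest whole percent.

F_rel = 112%

F_rel = (AUC_test/D_test) / (AUC_ref/D_ref)
      = (310.8/12.5) / (553.9/25)
      = 24.864 / 22.156 = 1.1222 = 112.22%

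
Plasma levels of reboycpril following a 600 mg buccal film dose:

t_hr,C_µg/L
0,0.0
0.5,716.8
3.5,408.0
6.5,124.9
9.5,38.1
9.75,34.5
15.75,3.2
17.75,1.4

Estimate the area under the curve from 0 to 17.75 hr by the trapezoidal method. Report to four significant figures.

Trapezoidal AUC_0→17.75:
  [0→0.5]: (0.0+716.8)/2 × 0.5 = 179.2
  [0.5→3.5]: (716.8+408.0)/2 × 3 = 1687.2
  [3.5→6.5]: (408.0+124.9)/2 × 3 = 799.35
  [6.5→9.5]: (124.9+38.1)/2 × 3 = 244.5
  [9.5→9.75]: (38.1+34.5)/2 × 0.25 = 9.075
  [9.75→15.75]: (34.5+3.2)/2 × 6 = 113.1
  [15.75→17.75]: (3.2+1.4)/2 × 2 = 4.6
  Sum = 3037.025 µg/L·hr

AUC = 3037 µg/L·hr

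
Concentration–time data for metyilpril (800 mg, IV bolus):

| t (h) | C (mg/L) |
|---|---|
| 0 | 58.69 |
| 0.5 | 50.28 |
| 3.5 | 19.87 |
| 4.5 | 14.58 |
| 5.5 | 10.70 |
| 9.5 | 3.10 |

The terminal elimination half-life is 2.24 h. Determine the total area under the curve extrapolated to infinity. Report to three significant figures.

AUC = 200 mg/L·h

Trapezoidal AUC_0→9.5:
  [0→0.5]: (58.69+50.28)/2 × 0.5 = 27.2425
  [0.5→3.5]: (50.28+19.87)/2 × 3 = 105.225
  [3.5→4.5]: (19.87+14.58)/2 × 1 = 17.225
  [4.5→5.5]: (14.58+10.70)/2 × 1 = 12.64
  [5.5→9.5]: (10.70+3.10)/2 × 4 = 27.6
  Sum = 189.9325 mg/L·h
k_e = ln2 / t½ = 0.693147 / 2.24 = 0.3094 h^-1
Extrapolated tail: C_last / k_e = 3.10 / 0.3094 = 10.019
AUC_0→∞ = 189.9325 + 10.019 = 199.9515 mg/L·h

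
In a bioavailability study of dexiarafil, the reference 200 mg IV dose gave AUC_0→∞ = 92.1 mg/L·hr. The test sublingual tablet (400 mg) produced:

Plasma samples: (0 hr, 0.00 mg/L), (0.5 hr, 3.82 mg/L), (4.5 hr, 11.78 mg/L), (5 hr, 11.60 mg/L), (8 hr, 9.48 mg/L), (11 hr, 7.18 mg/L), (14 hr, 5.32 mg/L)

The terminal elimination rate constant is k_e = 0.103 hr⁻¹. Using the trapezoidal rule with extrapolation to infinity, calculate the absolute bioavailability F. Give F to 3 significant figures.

F = 0.896

Trapezoidal AUC_0→14 (sublingual tablet):
  [0→0.5]: (0.00+3.82)/2 × 0.5 = 0.955
  [0.5→4.5]: (3.82+11.78)/2 × 4 = 31.2
  [4.5→5]: (11.78+11.60)/2 × 0.5 = 5.845
  [5→8]: (11.60+9.48)/2 × 3 = 31.62
  [8→11]: (9.48+7.18)/2 × 3 = 24.99
  [11→14]: (7.18+5.32)/2 × 3 = 18.75
  Sum = 113.36 mg/L·hr
Tail: C_last/k_e = 5.32/0.103 = 51.650
AUC_0→∞ (sublingual tablet) = 113.36 + 51.650 = 165.01 mg/L·hr
F = (AUC_ev/D_ev)/(AUC_iv/D_iv) = (165.01/400)/(92.1/200) = 0.412525/0.4605 = 0.8958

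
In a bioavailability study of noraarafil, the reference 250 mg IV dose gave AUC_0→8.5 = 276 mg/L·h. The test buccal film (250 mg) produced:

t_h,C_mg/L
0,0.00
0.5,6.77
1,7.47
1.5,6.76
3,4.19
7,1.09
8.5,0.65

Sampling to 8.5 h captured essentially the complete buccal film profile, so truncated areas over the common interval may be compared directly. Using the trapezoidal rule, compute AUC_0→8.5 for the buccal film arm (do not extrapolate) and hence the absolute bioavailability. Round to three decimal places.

Trapezoidal AUC_0→8.5 (buccal film):
  [0→0.5]: (0.00+6.77)/2 × 0.5 = 1.6925
  [0.5→1]: (6.77+7.47)/2 × 0.5 = 3.56
  [1→1.5]: (7.47+6.76)/2 × 0.5 = 3.5575
  [1.5→3]: (6.76+4.19)/2 × 1.5 = 8.2125
  [3→7]: (4.19+1.09)/2 × 4 = 10.56
  [7→8.5]: (1.09+0.65)/2 × 1.5 = 1.305
  Sum = 28.8875 mg/L·h
F = (AUC_ev/D_ev)/(AUC_iv/D_iv) = (28.8875/250)/(276/250) = 0.11555/1.104 = 0.1047

F = 0.105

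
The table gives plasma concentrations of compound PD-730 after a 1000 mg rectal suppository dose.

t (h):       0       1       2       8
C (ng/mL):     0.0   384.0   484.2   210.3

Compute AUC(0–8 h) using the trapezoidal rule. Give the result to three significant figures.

AUC = 2710 ng/mL·h

Trapezoidal AUC_0→8:
  [0→1]: (0.0+384.0)/2 × 1 = 192.0
  [1→2]: (384.0+484.2)/2 × 1 = 434.1
  [2→8]: (484.2+210.3)/2 × 6 = 2083.5
  Sum = 2709.6 ng/mL·h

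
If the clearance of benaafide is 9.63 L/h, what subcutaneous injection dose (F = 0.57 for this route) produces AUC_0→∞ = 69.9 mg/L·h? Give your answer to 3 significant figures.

Dose = CL × AUC_0→∞ / F
     = 9.63 × 69.9 / 0.57 = 1180.94 mg

Dose = 1180 mg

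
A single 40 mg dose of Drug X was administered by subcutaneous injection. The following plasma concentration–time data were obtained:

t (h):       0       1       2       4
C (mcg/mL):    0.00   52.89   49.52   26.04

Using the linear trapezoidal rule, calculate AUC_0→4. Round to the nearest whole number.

AUC = 153 mcg/mL·h

Trapezoidal AUC_0→4:
  [0→1]: (0.00+52.89)/2 × 1 = 26.445
  [1→2]: (52.89+49.52)/2 × 1 = 51.205
  [2→4]: (49.52+26.04)/2 × 2 = 75.56
  Sum = 153.21 mcg/mL·h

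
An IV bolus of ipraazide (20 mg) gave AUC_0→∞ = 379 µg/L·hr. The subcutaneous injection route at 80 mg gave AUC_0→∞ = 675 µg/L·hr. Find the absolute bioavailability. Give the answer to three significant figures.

F = 0.445

F = (AUC_ev / D_ev) / (AUC_iv / D_iv)
  = (675/80) / (379/20)
  = 8.4375 / 18.95 = 0.4453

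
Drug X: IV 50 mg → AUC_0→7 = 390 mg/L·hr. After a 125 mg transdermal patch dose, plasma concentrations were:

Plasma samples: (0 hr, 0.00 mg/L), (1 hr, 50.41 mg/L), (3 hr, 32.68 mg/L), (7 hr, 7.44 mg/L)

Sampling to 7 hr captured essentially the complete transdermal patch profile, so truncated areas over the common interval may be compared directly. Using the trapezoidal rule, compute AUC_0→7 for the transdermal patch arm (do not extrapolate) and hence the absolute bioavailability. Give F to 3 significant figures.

F = 0.193

Trapezoidal AUC_0→7 (transdermal patch):
  [0→1]: (0.00+50.41)/2 × 1 = 25.205
  [1→3]: (50.41+32.68)/2 × 2 = 83.09
  [3→7]: (32.68+7.44)/2 × 4 = 80.24
  Sum = 188.535 mg/L·hr
F = (AUC_ev/D_ev)/(AUC_iv/D_iv) = (188.535/125)/(390/50) = 1.50828/7.8 = 0.1934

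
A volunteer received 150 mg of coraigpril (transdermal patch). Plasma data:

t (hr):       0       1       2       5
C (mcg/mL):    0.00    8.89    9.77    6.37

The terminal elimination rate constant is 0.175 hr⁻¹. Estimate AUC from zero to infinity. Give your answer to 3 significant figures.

AUC = 74.4 mcg/mL·hr

Trapezoidal AUC_0→5:
  [0→1]: (0.00+8.89)/2 × 1 = 4.445
  [1→2]: (8.89+9.77)/2 × 1 = 9.33
  [2→5]: (9.77+6.37)/2 × 3 = 24.21
  Sum = 37.985 mcg/mL·hr
Extrapolated tail: C_last / k_e = 6.37 / 0.175 = 36.400
AUC_0→∞ = 37.985 + 36.400 = 74.385 mcg/mL·hr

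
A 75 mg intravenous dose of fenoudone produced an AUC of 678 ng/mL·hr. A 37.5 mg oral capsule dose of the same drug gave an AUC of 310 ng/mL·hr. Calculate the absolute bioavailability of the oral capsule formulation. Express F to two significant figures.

F = (AUC_ev / D_ev) / (AUC_iv / D_iv)
  = (310/37.5) / (678/75)
  = 8.26667 / 9.04 = 0.9145

F = 0.91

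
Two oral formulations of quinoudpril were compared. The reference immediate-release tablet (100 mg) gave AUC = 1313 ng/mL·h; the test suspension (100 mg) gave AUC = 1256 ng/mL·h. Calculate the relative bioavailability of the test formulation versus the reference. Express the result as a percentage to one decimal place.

F_rel = (AUC_test/D_test) / (AUC_ref/D_ref)
      = (1256/100) / (1313/100)
      = 12.56 / 13.13 = 0.9566 = 95.66%

F_rel = 95.7%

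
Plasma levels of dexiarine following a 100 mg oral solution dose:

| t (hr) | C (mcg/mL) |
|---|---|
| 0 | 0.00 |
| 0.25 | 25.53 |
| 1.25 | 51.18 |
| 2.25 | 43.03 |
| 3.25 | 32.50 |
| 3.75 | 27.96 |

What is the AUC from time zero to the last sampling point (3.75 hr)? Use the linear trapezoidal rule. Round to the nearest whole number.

AUC = 142 mcg/mL·hr

Trapezoidal AUC_0→3.75:
  [0→0.25]: (0.00+25.53)/2 × 0.25 = 3.19125
  [0.25→1.25]: (25.53+51.18)/2 × 1 = 38.355
  [1.25→2.25]: (51.18+43.03)/2 × 1 = 47.105
  [2.25→3.25]: (43.03+32.50)/2 × 1 = 37.765
  [3.25→3.75]: (32.50+27.96)/2 × 0.5 = 15.115
  Sum = 141.53125 mcg/mL·hr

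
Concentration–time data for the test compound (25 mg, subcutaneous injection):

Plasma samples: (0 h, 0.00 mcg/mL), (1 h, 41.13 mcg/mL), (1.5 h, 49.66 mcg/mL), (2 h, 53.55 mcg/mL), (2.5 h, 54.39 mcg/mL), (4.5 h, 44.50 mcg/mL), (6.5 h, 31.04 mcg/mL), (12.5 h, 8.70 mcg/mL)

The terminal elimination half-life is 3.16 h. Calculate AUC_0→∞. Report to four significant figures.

AUC = 429.4 mcg/mL·h

Trapezoidal AUC_0→12.5:
  [0→1]: (0.00+41.13)/2 × 1 = 20.565
  [1→1.5]: (41.13+49.66)/2 × 0.5 = 22.6975
  [1.5→2]: (49.66+53.55)/2 × 0.5 = 25.8025
  [2→2.5]: (53.55+54.39)/2 × 0.5 = 26.985
  [2.5→4.5]: (54.39+44.50)/2 × 2 = 98.89
  [4.5→6.5]: (44.50+31.04)/2 × 2 = 75.54
  [6.5→12.5]: (31.04+8.70)/2 × 6 = 119.22
  Sum = 389.7 mcg/mL·h
k_e = ln2 / t½ = 0.693147 / 3.16 = 0.2194 h^-1
Extrapolated tail: C_last / k_e = 8.70 / 0.2194 = 39.654
AUC_0→∞ = 389.7 + 39.654 = 429.354 mcg/mL·h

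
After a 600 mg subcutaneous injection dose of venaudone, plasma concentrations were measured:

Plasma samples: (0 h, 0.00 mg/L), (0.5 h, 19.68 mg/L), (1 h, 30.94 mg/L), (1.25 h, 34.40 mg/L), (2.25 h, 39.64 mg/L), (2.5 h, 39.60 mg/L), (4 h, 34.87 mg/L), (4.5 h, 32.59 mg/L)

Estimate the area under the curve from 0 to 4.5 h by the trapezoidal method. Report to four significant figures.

AUC = 145.4 mg/L·h

Trapezoidal AUC_0→4.5:
  [0→0.5]: (0.00+19.68)/2 × 0.5 = 4.92
  [0.5→1]: (19.68+30.94)/2 × 0.5 = 12.655
  [1→1.25]: (30.94+34.40)/2 × 0.25 = 8.1675
  [1.25→2.25]: (34.40+39.64)/2 × 1 = 37.02
  [2.25→2.5]: (39.64+39.60)/2 × 0.25 = 9.905
  [2.5→4]: (39.60+34.87)/2 × 1.5 = 55.8525
  [4→4.5]: (34.87+32.59)/2 × 0.5 = 16.865
  Sum = 145.385 mg/L·h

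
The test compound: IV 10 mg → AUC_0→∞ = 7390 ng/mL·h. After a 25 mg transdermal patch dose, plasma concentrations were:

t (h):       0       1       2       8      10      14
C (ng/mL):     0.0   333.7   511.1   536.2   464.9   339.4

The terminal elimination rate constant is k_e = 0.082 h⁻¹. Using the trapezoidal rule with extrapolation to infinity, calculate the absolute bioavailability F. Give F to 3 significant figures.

Trapezoidal AUC_0→14 (transdermal patch):
  [0→1]: (0.0+333.7)/2 × 1 = 166.85
  [1→2]: (333.7+511.1)/2 × 1 = 422.4
  [2→8]: (511.1+536.2)/2 × 6 = 3141.9
  [8→10]: (536.2+464.9)/2 × 2 = 1001.1
  [10→14]: (464.9+339.4)/2 × 4 = 1608.6
  Sum = 6340.85 ng/mL·h
Tail: C_last/k_e = 339.4/0.082 = 4139.024
AUC_0→∞ (transdermal patch) = 6340.85 + 4139.024 = 10479.874 ng/mL·h
F = (AUC_ev/D_ev)/(AUC_iv/D_iv) = (10479.874/25)/(7390/10) = 419.19496/739 = 0.5672

F = 0.567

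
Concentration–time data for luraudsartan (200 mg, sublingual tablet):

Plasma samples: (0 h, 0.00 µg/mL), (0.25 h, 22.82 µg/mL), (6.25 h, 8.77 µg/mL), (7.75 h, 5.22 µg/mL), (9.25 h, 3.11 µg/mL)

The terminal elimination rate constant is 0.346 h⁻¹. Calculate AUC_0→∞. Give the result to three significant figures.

Trapezoidal AUC_0→9.25:
  [0→0.25]: (0.00+22.82)/2 × 0.25 = 2.8525
  [0.25→6.25]: (22.82+8.77)/2 × 6 = 94.77
  [6.25→7.75]: (8.77+5.22)/2 × 1.5 = 10.4925
  [7.75→9.25]: (5.22+3.11)/2 × 1.5 = 6.2475
  Sum = 114.3625 µg/mL·h
Extrapolated tail: C_last / k_e = 3.11 / 0.346 = 8.988
AUC_0→∞ = 114.3625 + 8.988 = 123.3505 µg/mL·h

AUC = 123 µg/mL·h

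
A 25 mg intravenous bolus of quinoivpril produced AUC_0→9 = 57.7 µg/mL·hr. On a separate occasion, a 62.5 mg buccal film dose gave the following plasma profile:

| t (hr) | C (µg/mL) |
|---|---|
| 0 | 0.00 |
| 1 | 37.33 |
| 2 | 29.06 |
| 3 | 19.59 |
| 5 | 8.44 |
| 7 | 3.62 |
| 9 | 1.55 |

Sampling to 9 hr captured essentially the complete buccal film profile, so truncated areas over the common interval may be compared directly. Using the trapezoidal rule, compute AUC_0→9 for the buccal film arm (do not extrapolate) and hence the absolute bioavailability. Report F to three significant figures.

F = 0.842

Trapezoidal AUC_0→9 (buccal film):
  [0→1]: (0.00+37.33)/2 × 1 = 18.665
  [1→2]: (37.33+29.06)/2 × 1 = 33.195
  [2→3]: (29.06+19.59)/2 × 1 = 24.325
  [3→5]: (19.59+8.44)/2 × 2 = 28.03
  [5→7]: (8.44+3.62)/2 × 2 = 12.06
  [7→9]: (3.62+1.55)/2 × 2 = 5.17
  Sum = 121.445 µg/mL·hr
F = (AUC_ev/D_ev)/(AUC_iv/D_iv) = (121.445/62.5)/(57.7/25) = 1.94312/2.308 = 0.8419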